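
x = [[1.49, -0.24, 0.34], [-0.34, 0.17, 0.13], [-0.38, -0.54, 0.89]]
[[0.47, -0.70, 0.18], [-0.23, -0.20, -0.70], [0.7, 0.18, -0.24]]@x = [[0.87, -0.33, 0.23], [-0.01, 0.40, -0.73], [1.07, -0.01, 0.05]]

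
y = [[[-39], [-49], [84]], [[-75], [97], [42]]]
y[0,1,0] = -49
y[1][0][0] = -75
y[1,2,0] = 42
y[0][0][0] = -39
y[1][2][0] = 42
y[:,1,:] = [[-49], [97]]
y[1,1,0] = 97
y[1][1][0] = 97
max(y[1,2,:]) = 42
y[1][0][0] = -75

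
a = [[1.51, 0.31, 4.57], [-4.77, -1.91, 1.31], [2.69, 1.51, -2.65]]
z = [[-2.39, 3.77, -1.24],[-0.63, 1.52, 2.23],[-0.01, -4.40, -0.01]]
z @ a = [[-24.93, -9.81, -2.70], [-2.20, 0.27, -6.80], [20.95, 8.39, -5.78]]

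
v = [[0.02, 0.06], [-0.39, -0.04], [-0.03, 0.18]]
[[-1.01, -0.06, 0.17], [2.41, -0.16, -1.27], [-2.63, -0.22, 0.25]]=v @ [[-4.60, 0.52, 3.07],[-15.37, -1.13, 1.88]]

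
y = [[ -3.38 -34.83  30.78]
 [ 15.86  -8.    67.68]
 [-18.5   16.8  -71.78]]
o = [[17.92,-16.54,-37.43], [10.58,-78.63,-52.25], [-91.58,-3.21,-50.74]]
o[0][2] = -37.43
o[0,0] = 17.92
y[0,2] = 30.78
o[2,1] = -3.21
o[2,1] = -3.21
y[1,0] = 15.86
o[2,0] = -91.58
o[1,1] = -78.63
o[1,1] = -78.63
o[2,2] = -50.74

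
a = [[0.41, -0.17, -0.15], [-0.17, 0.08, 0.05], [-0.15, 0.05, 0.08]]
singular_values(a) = [0.54, 0.03, 0.0]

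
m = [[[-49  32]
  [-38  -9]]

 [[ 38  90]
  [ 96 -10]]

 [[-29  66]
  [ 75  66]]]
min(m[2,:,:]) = -29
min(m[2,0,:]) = -29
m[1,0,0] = 38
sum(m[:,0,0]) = -40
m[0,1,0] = -38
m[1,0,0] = 38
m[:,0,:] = [[-49, 32], [38, 90], [-29, 66]]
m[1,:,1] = [90, -10]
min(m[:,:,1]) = -10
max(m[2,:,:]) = 75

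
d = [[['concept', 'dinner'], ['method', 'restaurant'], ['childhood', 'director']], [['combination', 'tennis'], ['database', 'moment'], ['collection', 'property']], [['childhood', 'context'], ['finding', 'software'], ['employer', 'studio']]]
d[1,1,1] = 'moment'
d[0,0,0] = 'concept'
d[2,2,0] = 'employer'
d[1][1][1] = 'moment'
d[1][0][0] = 'combination'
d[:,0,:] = [['concept', 'dinner'], ['combination', 'tennis'], ['childhood', 'context']]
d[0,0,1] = 'dinner'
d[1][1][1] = 'moment'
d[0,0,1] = 'dinner'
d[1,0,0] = 'combination'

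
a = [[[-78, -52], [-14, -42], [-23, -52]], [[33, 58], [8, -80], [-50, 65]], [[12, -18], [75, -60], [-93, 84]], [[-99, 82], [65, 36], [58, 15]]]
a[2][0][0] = 12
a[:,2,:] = [[-23, -52], [-50, 65], [-93, 84], [58, 15]]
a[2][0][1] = -18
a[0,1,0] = -14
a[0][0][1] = -52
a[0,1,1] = -42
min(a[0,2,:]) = -52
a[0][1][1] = -42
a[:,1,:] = [[-14, -42], [8, -80], [75, -60], [65, 36]]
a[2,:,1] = [-18, -60, 84]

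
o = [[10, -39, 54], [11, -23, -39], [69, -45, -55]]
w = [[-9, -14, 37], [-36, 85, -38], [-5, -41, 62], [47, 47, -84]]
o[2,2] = -55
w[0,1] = -14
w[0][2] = 37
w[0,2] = 37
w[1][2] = -38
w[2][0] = -5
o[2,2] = -55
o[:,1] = [-39, -23, -45]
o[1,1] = -23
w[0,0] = -9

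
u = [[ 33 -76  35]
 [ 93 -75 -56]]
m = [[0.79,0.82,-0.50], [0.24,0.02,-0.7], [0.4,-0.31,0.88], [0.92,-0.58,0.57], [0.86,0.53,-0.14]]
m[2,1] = -0.31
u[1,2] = -56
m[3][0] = 0.919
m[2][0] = 0.399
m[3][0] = 0.919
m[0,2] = -0.503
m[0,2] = -0.503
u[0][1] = -76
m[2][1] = -0.31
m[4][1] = 0.531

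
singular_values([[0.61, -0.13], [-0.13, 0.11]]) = [0.64, 0.08]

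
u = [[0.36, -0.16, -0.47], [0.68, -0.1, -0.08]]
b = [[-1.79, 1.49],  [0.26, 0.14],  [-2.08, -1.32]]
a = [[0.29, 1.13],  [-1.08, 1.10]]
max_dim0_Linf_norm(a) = 1.13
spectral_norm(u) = 0.85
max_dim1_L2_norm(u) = 0.69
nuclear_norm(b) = 4.75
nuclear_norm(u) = 1.21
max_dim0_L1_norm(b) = 4.13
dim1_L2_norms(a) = [1.17, 1.54]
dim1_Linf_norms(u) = [0.47, 0.68]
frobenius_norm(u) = 0.92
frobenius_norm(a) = 1.93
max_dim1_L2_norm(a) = 1.54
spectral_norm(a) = 1.71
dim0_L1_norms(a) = [1.37, 2.23]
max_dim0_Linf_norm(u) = 0.68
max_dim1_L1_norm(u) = 0.99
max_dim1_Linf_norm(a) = 1.13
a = u @ b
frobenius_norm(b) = 3.40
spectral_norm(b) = 2.76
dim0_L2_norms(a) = [1.12, 1.58]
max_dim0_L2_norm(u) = 0.77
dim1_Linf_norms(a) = [1.13, 1.1]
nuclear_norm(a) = 2.61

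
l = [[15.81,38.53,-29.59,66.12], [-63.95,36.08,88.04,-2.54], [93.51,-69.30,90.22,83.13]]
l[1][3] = -2.54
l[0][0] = 15.81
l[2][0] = 93.51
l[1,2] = 88.04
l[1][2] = 88.04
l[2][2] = 90.22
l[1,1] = 36.08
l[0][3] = 66.12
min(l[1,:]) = -63.95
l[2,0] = 93.51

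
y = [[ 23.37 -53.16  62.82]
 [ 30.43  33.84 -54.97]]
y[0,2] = 62.82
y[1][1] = 33.84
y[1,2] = -54.97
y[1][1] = 33.84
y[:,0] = [23.37, 30.43]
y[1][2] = -54.97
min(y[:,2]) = -54.97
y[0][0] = 23.37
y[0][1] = -53.16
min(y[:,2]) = -54.97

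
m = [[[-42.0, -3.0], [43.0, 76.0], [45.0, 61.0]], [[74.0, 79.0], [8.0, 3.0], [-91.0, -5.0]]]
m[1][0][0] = 74.0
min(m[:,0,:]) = -42.0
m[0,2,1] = 61.0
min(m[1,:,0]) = -91.0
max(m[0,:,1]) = 76.0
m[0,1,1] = 76.0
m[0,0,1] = -3.0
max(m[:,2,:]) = 61.0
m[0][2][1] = 61.0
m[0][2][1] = 61.0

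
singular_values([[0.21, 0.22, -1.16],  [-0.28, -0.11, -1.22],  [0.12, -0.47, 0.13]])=[1.69, 0.52, 0.36]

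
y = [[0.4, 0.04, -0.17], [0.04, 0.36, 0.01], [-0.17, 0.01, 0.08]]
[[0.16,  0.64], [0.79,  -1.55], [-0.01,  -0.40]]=y @ [[-0.17, 1.14], [2.23, -4.37], [-0.82, -2.09]]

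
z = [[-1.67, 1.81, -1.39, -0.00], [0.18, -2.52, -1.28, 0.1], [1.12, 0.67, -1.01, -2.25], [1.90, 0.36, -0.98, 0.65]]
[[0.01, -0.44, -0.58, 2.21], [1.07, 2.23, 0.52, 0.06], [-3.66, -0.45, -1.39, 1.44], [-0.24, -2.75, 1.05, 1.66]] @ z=[[3.45, 1.53, -1.03, 2.7], [-0.69, -3.31, -4.93, -0.91], [7.21, -5.9, 5.66, 4.02], [4.24, 7.8, 1.17, -1.56]]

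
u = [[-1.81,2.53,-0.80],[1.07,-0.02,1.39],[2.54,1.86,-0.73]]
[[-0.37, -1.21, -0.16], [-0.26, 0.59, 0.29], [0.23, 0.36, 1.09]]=u @ [[0.12, 0.33, 0.31], [-0.15, -0.19, 0.15], [-0.28, 0.17, -0.03]]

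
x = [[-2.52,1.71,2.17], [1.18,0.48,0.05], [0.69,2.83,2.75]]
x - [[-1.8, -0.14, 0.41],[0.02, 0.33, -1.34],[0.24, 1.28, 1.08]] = [[-0.72, 1.85, 1.76], [1.16, 0.15, 1.39], [0.45, 1.55, 1.67]]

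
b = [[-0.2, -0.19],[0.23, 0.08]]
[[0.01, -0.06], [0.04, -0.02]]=b @ [[0.28,-0.33], [-0.33,0.68]]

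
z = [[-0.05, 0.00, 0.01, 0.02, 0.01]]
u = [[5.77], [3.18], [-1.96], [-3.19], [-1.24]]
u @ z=[[-0.29, 0.0, 0.06, 0.12, 0.06], [-0.16, 0.00, 0.03, 0.06, 0.03], [0.1, 0.0, -0.02, -0.04, -0.02], [0.16, 0.00, -0.03, -0.06, -0.03], [0.06, 0.0, -0.01, -0.02, -0.01]]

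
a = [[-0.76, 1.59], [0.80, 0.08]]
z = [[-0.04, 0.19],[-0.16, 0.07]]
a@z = [[-0.22, -0.03], [-0.04, 0.16]]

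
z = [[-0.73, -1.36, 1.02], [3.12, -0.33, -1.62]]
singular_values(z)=[3.69, 1.5]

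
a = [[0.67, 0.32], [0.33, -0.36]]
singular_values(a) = [0.76, 0.45]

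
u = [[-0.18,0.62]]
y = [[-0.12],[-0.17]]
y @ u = [[0.02, -0.07], [0.03, -0.11]]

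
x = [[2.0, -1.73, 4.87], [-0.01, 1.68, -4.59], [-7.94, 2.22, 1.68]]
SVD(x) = [[-0.30, 0.69, 0.66],[0.08, -0.68, 0.73],[0.95, 0.27, 0.15]] @ diag([8.607464911457075, 7.14858180451842, 0.4518030346771881]) @ [[-0.95, 0.32, -0.02], [-0.1, -0.24, 0.96], [0.30, 0.92, 0.26]]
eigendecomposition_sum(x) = [[(0.95+2.78j), (-0.92-0.63j), (2.42-0.99j)],[(-0.17-2.62j), 0.65+0.76j, (-2.33+0.3j)],[(-4.01+0.69j), (1.06-1.13j), 0.83+3.54j]] + [[0.95-2.78j,(-0.92+0.63j),2.42+0.99j], [(-0.17+2.62j),(0.65-0.76j),(-2.33-0.3j)], [(-4.01-0.69j),(1.06+1.13j),(0.83-3.54j)]] + [[0.11+0.00j, (0.12+0j), (0.02+0j)], [0.34+0.00j, 0.37+0.00j, 0.06+0.00j], [0.09+0.00j, 0.10+0.00j, 0.02+0.00j]]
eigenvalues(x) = [(2.43+7.07j), (2.43-7.07j), (0.5+0j)]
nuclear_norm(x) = 16.21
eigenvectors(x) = [[(-0.08-0.51j),-0.08+0.51j,-0.29+0.00j], [(-0.05+0.46j),(-0.05-0.46j),-0.93+0.00j], [0.72+0.00j,0.72-0.00j,-0.24+0.00j]]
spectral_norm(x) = 8.61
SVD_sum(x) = [[2.42, -0.82, 0.06], [-0.62, 0.21, -0.01], [-7.76, 2.62, -0.19]] + [[-0.51, -1.19, 4.73],  [0.51, 1.17, -4.66],  [-0.20, -0.46, 1.85]] + [[0.09, 0.27, 0.08], [0.1, 0.3, 0.09], [0.02, 0.06, 0.02]]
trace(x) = 5.36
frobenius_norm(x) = 11.20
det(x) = 27.80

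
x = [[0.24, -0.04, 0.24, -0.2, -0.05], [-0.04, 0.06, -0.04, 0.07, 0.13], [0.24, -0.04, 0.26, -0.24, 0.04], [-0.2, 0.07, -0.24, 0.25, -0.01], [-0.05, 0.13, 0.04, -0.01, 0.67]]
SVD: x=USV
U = [[-0.5, -0.24, 0.57, 0.44, 0.43],[0.21, -0.10, 0.57, 0.2, -0.76],[-0.47, -0.38, 0.14, -0.76, -0.18],[0.47, 0.32, 0.58, -0.43, 0.4],[0.52, -0.83, -0.07, 0.03, 0.20]]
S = [0.72, 0.69, 0.06, 0.0, 0.0]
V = [[-0.50, 0.21, -0.47, 0.47, 0.52], [-0.24, -0.1, -0.38, 0.32, -0.83], [0.57, 0.57, 0.14, 0.58, -0.07], [-0.44, -0.2, 0.76, 0.43, -0.03], [0.43, -0.76, -0.18, 0.4, 0.2]]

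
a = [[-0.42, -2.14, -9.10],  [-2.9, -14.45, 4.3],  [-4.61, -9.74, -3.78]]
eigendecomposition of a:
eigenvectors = [[0.93+0.00j, -0.64-0.09j, (-0.64+0.09j)],[-0.23+0.00j, -0.21+0.20j, (-0.21-0.2j)],[-0.30+0.00j, (-0.71+0j), -0.71-0.00j]]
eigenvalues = [(3.06+0j), (-10.85+2.14j), (-10.85-2.14j)]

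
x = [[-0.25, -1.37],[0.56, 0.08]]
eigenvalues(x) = [(-0.09+0.86j), (-0.09-0.86j)]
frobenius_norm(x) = 1.50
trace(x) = -0.17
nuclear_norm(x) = 1.94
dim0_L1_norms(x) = [0.81, 1.45]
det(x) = 0.75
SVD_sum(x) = [[-0.33, -1.35], [0.05, 0.20]] + [[0.08,-0.02], [0.51,-0.12]]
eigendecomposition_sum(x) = [[-0.12+0.42j, (-0.69-0.07j)], [0.28+0.03j, 0.04+0.44j]] + [[(-0.12-0.42j), -0.69+0.07j],  [(0.28-0.03j), 0.04-0.44j]]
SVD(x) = [[0.99,-0.15], [-0.15,-0.99]] @ diag([1.4060576823389679, 0.5314148981121726]) @ [[-0.24, -0.97], [-0.97, 0.24]]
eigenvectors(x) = [[-0.84+0.00j, -0.84-0.00j], [(0.1+0.53j), (0.1-0.53j)]]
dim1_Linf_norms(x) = [1.37, 0.56]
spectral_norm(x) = 1.41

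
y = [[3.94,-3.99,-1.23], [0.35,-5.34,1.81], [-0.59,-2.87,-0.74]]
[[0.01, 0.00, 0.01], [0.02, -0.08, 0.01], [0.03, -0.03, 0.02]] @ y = [[0.03,-0.07,-0.02], [0.04,0.32,-0.18], [0.1,-0.02,-0.11]]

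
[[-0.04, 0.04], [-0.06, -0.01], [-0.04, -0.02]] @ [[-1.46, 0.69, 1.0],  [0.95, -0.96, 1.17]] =[[0.1, -0.07, 0.01], [0.08, -0.03, -0.07], [0.04, -0.01, -0.06]]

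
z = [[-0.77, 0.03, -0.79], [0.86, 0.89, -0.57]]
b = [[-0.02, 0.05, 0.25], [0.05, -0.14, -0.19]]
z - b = [[-0.75, -0.02, -1.04], [0.81, 1.03, -0.38]]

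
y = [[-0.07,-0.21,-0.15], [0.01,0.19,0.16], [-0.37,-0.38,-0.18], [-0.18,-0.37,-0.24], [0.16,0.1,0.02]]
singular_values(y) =[0.81, 0.22, 0.0]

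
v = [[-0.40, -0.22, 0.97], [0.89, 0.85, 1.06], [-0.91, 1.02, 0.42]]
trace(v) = 0.87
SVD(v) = [[0.33, 0.21, 0.92], [0.79, -0.59, -0.15], [0.51, 0.78, -0.36]] @ diag([1.7796829265508032, 1.3448789846334215, 0.9254345993288465]) @ [[0.06, 0.63, 0.77], [-0.98, 0.18, -0.07], [-0.19, -0.75, 0.63]]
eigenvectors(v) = [[-0.64+0.00j, (-0.64-0j), 0.16+0.00j],[0.02+0.50j, 0.02-0.50j, (0.83+0j)],[0.02-0.58j, 0.02+0.58j, (0.54+0j)]]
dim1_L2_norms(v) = [1.07, 1.62, 1.43]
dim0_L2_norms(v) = [1.33, 1.35, 1.5]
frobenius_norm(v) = 2.42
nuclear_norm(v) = 4.05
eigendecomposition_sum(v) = [[(-0.21+0.53j), -0.22-0.16j, (0.39+0.09j)], [(0.42+0.15j), (-0.12+0.17j), (0.06-0.31j)], [-0.47-0.20j, (0.15-0.19j), -0.10+0.36j]] + [[-0.21-0.53j, -0.22+0.16j, (0.39-0.09j)], [(0.42-0.15j), (-0.12-0.17j), (0.06+0.31j)], [-0.47+0.20j, 0.15+0.19j, (-0.1-0.36j)]] + [[0.01+0.00j, 0.21+0.00j, 0.18+0.00j], [(0.06+0j), (1.09+0j), (0.94+0j)], [(0.04+0j), 0.71+0.00j, (0.61+0j)]]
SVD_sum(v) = [[0.03,0.37,0.45], [0.08,0.89,1.09], [0.05,0.58,0.71]] + [[-0.28, 0.05, -0.02], [0.78, -0.14, 0.06], [-1.03, 0.19, -0.08]] + [[-0.16, -0.64, 0.54], [0.03, 0.10, -0.09], [0.06, 0.25, -0.21]]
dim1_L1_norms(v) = [1.59, 2.8, 2.35]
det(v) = 2.21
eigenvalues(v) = [(-0.42+1.06j), (-0.42-1.06j), (1.71+0j)]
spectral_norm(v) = 1.78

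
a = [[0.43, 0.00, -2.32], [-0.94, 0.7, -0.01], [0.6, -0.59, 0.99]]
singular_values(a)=[2.54, 1.48, 0.0]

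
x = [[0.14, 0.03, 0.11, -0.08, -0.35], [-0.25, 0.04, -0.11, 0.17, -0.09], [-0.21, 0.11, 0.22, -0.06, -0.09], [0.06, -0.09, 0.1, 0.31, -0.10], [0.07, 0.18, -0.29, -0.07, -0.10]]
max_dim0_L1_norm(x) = 0.83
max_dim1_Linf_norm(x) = 0.35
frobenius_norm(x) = 0.81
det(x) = 0.00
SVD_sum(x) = [[-0.03, -0.03, 0.11, 0.06, -0.04], [-0.01, -0.01, 0.05, 0.02, -0.02], [-0.04, -0.04, 0.15, 0.08, -0.07], [-0.05, -0.06, 0.2, 0.11, -0.08], [0.06, 0.06, -0.22, -0.12, 0.09]] + [[0.16, 0.09, 0.03, -0.15, -0.29], [-0.05, -0.03, -0.01, 0.05, 0.08], [0.02, 0.01, 0.0, -0.02, -0.03], [-0.02, -0.01, -0.0, 0.02, 0.03], [0.07, 0.04, 0.01, -0.06, -0.12]] + [[-0.01,  0.01,  -0.01,  0.01,  -0.01], [-0.18,  0.11,  -0.14,  0.11,  -0.14], [-0.05,  0.03,  -0.04,  0.03,  -0.04], [-0.03,  0.02,  -0.02,  0.02,  -0.02], [-0.1,  0.06,  -0.08,  0.06,  -0.08]] + [[0.02, -0.01, -0.01, 0.02, -0.00], [0.0, -0.00, -0.00, 0.0, -0.00], [-0.15, 0.08, 0.09, -0.17, 0.04], [0.14, -0.07, -0.08, 0.16, -0.04], [0.03, -0.02, -0.02, 0.04, -0.01]] + [[-0.01, -0.02, -0.01, -0.01, -0.01], [-0.01, -0.03, -0.01, -0.01, -0.01], [0.01, 0.03, 0.01, 0.01, 0.01], [0.01, 0.03, 0.01, 0.01, 0.01], [0.01, 0.03, 0.01, 0.01, 0.01]]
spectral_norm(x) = 0.45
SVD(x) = [[0.30, -0.88, -0.04, -0.09, -0.35], [0.13, 0.26, -0.84, -0.01, -0.45], [0.44, -0.11, -0.23, 0.71, 0.48], [0.56, 0.09, -0.12, -0.68, 0.45], [-0.62, -0.36, -0.47, -0.15, 0.49]] @ diag([0.4476431096732853, 0.42535511465684434, 0.36808523158817785, 0.36154530660096834, 0.0871029641216822]) @ [[-0.21, -0.22, 0.79, 0.42, -0.33], [-0.44, -0.24, -0.08, 0.41, 0.76], [0.58, -0.36, 0.44, -0.36, 0.46], [-0.59, 0.3, 0.34, -0.65, 0.15], [0.29, 0.82, 0.26, 0.32, 0.28]]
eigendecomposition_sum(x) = [[0.00+0.05j, 0.05+0.06j, (-0.04-0.02j), (-0.03-0.03j), (-0.09-0j)], [-0.05+0.06j, 0.12j, (-0.03-0.07j), (-0-0.06j), (-0.11-0.09j)], [(0.01+0.03j), (0.03+0.03j), -0.03-0.01j, -0.02-0.01j, (-0.05+0.01j)], [(-0.01+0.01j), -0.00+0.02j, -0.00-0.01j, 0.00-0.01j, -0.01-0.02j], [(0.03+0.05j), 0.08+0.03j, -0.05+0.01j, -0.04-0.01j, -0.09+0.05j]] + [[0.00-0.05j, (0.05-0.06j), -0.04+0.02j, (-0.03+0.03j), (-0.09+0j)], [-0.05-0.06j, -0.12j, (-0.03+0.07j), -0.00+0.06j, -0.11+0.09j], [0.01-0.03j, (0.03-0.03j), -0.03+0.01j, -0.02+0.01j, -0.05-0.01j], [(-0.01-0.01j), -0.00-0.02j, -0.00+0.01j, 0.01j, (-0.01+0.02j)], [0.03-0.05j, (0.08-0.03j), -0.05-0.01j, -0.04+0.01j, -0.09-0.05j]] + [[(0.07+0.1j),  (-0.03-0.03j),  0.10-0.11j,  (-0.01+0.04j),  -0.08-0.01j], [(-0.04-0.08j),  (0.02+0.02j),  (-0.08+0.07j),  (0.01-0.03j),  (0.06+0.01j)], [-0.10+0.07j,  0.02-0.04j,  (0.11+0.09j),  -0.04-0.01j,  (0.01-0.08j)], [(0.1-0.01j),  -0.03+0.02j,  (-0.04-0.11j),  (0.03+0.03j),  -0.04+0.06j], [(-0-0.07j),  (0.01+0.02j),  -0.08+0.02j,  0.02-0.02j,  (0.04+0.03j)]] + [[(0.07-0.1j), -0.03+0.03j, (0.1+0.11j), -0.01-0.04j, (-0.08+0.01j)],[-0.04+0.08j, 0.02-0.02j, (-0.08-0.07j), (0.01+0.03j), (0.06-0.01j)],[-0.10-0.07j, 0.02+0.04j, 0.11-0.09j, (-0.04+0.01j), 0.01+0.08j],[0.10+0.01j, -0.03-0.02j, (-0.04+0.11j), 0.03-0.03j, -0.04-0.06j],[-0.00+0.07j, (0.01-0.02j), (-0.08-0.02j), 0.02+0.02j, (0.04-0.03j)]] + [[0.00+0.00j, -0j, (-0-0j), -0.00+0.00j, -0.00-0.00j], [-0.07-0.00j, -0.01+0.00j, (0.11+0j), (0.16-0j), 0j], [-0.03-0.00j, -0.01+0.00j, 0.05+0.00j, (0.07-0j), 0j], [-0.12-0.00j, (-0.02+0j), (0.18+0j), 0.25-0.00j, (0.01+0j)], [(0.01+0j), 0.00-0.00j, (-0.02-0j), (-0.02+0j), -0.00-0.00j]]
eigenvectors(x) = [[(-0.34+0.29j), -0.34-0.29j, (0.54+0j), 0.54-0.00j, -0.01+0.00j], [-0.69+0.00j, -0.69-0.00j, (-0.38-0.03j), (-0.38+0.03j), (0.51+0j)], [-0.17+0.20j, -0.17-0.20j, (0.03+0.53j), (0.03-0.53j), 0.21+0.00j], [(-0.09-0.02j), -0.09+0.02j, (0.21-0.38j), (0.21+0.38j), 0.83+0.00j], [(-0.17+0.47j), -0.17-0.47j, (-0.27-0.16j), -0.27+0.16j, -0.08+0.00j]]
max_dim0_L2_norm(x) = 0.41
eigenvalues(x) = [(-0.11+0.2j), (-0.11-0.2j), (0.27+0.27j), (0.27-0.27j), (0.29+0j)]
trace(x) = 0.61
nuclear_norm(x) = 1.69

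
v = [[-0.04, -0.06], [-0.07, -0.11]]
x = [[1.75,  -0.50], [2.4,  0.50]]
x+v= [[1.71, -0.56], [2.33, 0.39]]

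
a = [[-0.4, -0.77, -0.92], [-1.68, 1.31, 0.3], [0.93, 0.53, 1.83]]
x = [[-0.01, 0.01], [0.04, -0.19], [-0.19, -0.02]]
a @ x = [[0.15, 0.16], [0.01, -0.27], [-0.34, -0.13]]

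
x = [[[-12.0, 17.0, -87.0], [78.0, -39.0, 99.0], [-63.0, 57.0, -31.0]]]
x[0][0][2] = -87.0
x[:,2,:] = [[-63.0, 57.0, -31.0]]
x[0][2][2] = -31.0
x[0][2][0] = -63.0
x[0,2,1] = 57.0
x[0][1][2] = 99.0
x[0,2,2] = -31.0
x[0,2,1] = 57.0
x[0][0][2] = -87.0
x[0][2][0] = -63.0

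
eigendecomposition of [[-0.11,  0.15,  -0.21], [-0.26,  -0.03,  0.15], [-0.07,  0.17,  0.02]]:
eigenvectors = [[(-0.17+0j), (-0.7+0j), (-0.7-0j)],[0.67+0.00j, (-0.21-0.57j), -0.21+0.57j],[(0.72+0j), -0.31+0.22j, (-0.31-0.22j)]]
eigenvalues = [(0.19+0j), (-0.16+0.19j), (-0.16-0.19j)]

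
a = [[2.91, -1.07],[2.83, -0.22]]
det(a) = 2.39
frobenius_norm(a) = 4.20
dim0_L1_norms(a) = [5.74, 1.29]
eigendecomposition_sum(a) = [[1.46-1.00j, (-0.53+0.95j)], [1.42-2.50j, (-0.11+1.76j)]] + [[(1.46+1j),-0.54-0.95j], [(1.42+2.5j),-0.11-1.76j]]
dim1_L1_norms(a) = [3.98, 3.05]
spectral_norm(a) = 4.16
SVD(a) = [[-0.74, -0.67], [-0.67, 0.74]] @ diag([4.164311389478316, 0.5734201352073106]) @ [[-0.97, 0.23], [0.23, 0.97]]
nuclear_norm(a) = 4.74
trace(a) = 2.69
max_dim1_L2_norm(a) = 3.1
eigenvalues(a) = [(1.35+0.76j), (1.35-0.76j)]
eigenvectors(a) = [[(0.47+0.23j), 0.47-0.23j],[(0.85+0j), 0.85-0.00j]]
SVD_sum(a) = [[3.00, -0.69], [2.73, -0.63]] + [[-0.09, -0.38], [0.1, 0.41]]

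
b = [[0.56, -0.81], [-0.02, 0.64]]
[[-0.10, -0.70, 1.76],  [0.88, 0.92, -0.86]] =b@[[1.9, 0.88, 1.27], [1.44, 1.47, -1.30]]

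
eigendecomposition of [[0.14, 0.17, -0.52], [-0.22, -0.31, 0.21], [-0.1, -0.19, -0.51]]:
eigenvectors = [[0.82, 0.73, 0.61], [-0.57, -0.67, -0.12], [0.05, 0.14, 0.78]]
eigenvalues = [-0.01, -0.11, -0.56]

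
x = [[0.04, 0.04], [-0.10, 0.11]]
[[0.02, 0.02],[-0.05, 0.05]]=x @[[0.5, -0.03], [-0.03, 0.44]]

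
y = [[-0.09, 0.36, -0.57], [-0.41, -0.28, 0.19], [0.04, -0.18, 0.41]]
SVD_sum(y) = [[0.06, 0.37, -0.55], [-0.03, -0.19, 0.29], [-0.04, -0.24, 0.36]] + [[-0.14,-0.03,-0.04], [-0.38,-0.09,-0.1], [0.09,0.02,0.02]] + [[-0.01, 0.03, 0.02],[-0.00, 0.0, 0.00],[-0.02, 0.04, 0.02]]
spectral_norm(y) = 0.87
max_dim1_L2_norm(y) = 0.68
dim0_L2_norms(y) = [0.42, 0.49, 0.73]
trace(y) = 0.04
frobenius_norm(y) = 0.97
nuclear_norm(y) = 1.36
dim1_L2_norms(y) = [0.68, 0.53, 0.45]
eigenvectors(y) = [[(-0.28-0.52j), (-0.28+0.52j), -0.45+0.00j], [0.76+0.00j, 0.76-0.00j, (0.63+0j)], [0.19+0.17j, (0.19-0.17j), 0.63+0.00j]]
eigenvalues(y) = [(-0.08+0.32j), (-0.08-0.32j), (0.2+0j)]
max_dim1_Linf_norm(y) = 0.57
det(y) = 0.02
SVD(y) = [[0.77,0.33,0.55], [-0.40,0.92,0.01], [-0.5,-0.23,0.83]] @ diag([0.8667813184399092, 0.438894976202705, 0.057977115033426084]) @ [[0.09, 0.55, -0.83], [-0.94, -0.22, -0.25], [-0.32, 0.8, 0.50]]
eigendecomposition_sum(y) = [[-0.01+0.23j, 0.17+0.02j, -0.17+0.15j], [-0.26-0.15j, -0.12+0.18j, (-0.06-0.29j)], [-0.03-0.09j, (-0.07+0.02j), (0.05-0.09j)]] + [[-0.01-0.23j, (0.17-0.02j), (-0.17-0.15j)], [-0.26+0.15j, -0.12-0.18j, -0.06+0.29j], [(-0.03+0.09j), -0.07-0.02j, 0.05+0.09j]] + [[(-0.07-0j), 0.03+0.00j, -0.23-0.00j],[0.10+0.00j, (-0.04-0j), 0.32+0.00j],[0.10+0.00j, -0.04-0.00j, 0.32+0.00j]]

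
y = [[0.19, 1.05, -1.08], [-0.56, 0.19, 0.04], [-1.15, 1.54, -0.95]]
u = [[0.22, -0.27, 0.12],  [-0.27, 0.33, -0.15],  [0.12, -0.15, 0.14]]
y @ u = [[-0.37, 0.46, -0.29], [-0.17, 0.21, -0.09], [-0.78, 0.96, -0.5]]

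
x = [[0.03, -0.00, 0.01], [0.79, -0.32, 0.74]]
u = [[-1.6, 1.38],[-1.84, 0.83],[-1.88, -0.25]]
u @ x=[[1.04,-0.44,1.01],  [0.6,-0.27,0.6],  [-0.25,0.08,-0.20]]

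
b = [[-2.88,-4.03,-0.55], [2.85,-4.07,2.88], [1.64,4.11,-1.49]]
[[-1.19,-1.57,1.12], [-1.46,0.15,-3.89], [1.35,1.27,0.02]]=b @ [[-0.01,0.33,-0.86],[0.31,0.16,0.34],[-0.06,-0.05,-0.02]]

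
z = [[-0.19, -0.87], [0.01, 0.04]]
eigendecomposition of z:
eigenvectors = [[-1.0, 0.98], [0.05, -0.21]]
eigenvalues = [-0.14, -0.01]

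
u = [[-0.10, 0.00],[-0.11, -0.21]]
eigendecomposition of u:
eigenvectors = [[0.00, 0.71], [1.00, -0.71]]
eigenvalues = [-0.21, -0.1]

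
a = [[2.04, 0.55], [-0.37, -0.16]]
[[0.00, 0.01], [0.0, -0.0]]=a @ [[-0.0,-0.0], [0.0,0.02]]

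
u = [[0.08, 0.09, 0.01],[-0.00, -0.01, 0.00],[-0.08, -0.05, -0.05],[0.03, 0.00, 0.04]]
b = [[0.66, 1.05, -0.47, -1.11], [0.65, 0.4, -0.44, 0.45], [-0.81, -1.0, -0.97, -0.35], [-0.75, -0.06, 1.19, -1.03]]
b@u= [[0.06,  0.07,  -0.01], [0.1,  0.08,  0.05], [0.0,  -0.01,  0.03], [-0.19,  -0.13,  -0.11]]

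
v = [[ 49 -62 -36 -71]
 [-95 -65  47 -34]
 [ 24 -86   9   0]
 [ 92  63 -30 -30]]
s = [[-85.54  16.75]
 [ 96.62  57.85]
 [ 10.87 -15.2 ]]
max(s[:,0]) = 96.62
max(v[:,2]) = 47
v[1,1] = -65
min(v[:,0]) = -95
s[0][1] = 16.75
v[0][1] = -62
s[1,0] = 96.62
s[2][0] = 10.87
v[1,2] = 47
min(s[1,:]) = 57.85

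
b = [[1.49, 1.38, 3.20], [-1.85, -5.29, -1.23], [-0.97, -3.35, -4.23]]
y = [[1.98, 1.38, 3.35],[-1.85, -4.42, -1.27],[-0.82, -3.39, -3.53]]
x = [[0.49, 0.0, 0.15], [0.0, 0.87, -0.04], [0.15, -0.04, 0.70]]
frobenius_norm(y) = 8.14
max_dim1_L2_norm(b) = 5.74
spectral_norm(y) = 7.63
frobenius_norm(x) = 1.24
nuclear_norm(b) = 12.14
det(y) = 23.66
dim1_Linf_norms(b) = [3.2, 5.29, 4.23]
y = b + x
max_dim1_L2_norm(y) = 4.96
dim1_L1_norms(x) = [0.64, 0.91, 0.89]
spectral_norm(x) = 0.88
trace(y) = -5.97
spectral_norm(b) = 8.18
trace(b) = -8.03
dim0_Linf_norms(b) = [1.85, 5.29, 4.23]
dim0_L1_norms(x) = [0.64, 0.91, 0.89]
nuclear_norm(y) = 11.40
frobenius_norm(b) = 8.79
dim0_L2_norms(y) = [2.83, 5.74, 5.03]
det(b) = 21.46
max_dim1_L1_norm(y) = 7.74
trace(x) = 2.06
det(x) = 0.28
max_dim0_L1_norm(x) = 0.91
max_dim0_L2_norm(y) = 5.74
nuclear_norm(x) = 2.06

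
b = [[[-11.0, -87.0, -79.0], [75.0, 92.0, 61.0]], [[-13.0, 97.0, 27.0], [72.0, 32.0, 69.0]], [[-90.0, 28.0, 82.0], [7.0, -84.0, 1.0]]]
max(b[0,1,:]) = 92.0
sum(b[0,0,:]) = -177.0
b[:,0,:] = [[-11.0, -87.0, -79.0], [-13.0, 97.0, 27.0], [-90.0, 28.0, 82.0]]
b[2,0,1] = 28.0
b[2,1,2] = 1.0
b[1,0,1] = 97.0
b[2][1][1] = -84.0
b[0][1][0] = 75.0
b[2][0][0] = -90.0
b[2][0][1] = 28.0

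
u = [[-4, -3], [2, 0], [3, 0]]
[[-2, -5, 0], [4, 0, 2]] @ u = [[-2, 6], [-10, -12]]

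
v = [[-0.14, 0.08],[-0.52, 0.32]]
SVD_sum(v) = [[-0.14, 0.08], [-0.52, 0.32]] + [[-0.0,-0.00], [0.00,0.00]]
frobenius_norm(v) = 0.63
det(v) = -0.00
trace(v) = 0.18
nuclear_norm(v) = 0.64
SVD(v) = [[-0.26, -0.97],[-0.97, 0.26]] @ diag([0.6314858045241075, 0.005067413989474411]) @ [[0.85, -0.52], [0.52, 0.85]]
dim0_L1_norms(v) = [0.66, 0.4]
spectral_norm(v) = 0.63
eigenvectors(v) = [[-0.54,-0.23], [-0.84,-0.97]]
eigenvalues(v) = [-0.02, 0.2]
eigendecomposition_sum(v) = [[-0.03, 0.01], [-0.04, 0.01]] + [[-0.11, 0.07],[-0.48, 0.31]]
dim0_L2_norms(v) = [0.54, 0.33]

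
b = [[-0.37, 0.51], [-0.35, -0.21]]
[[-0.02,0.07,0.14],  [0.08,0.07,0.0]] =b @ [[-0.14, -0.20, -0.12], [-0.14, -0.01, 0.18]]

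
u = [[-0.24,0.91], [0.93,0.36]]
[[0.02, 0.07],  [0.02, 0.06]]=u@ [[0.01, 0.03], [0.03, 0.09]]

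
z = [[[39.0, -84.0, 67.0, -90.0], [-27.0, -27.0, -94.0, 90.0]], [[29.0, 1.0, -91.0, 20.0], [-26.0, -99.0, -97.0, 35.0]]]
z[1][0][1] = 1.0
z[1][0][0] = 29.0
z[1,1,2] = -97.0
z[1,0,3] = 20.0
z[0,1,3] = 90.0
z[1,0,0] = 29.0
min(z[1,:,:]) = -99.0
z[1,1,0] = -26.0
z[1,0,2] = -91.0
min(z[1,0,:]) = -91.0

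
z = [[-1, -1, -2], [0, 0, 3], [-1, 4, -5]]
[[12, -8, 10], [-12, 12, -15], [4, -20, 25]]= z @ [[0, 0, 0], [-4, 0, 0], [-4, 4, -5]]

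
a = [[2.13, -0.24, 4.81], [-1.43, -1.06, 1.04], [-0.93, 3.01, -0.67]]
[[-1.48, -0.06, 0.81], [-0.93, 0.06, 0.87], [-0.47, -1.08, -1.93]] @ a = [[-3.82, 2.86, -7.72], [-2.88, 2.78, -4.99], [2.34, -4.55, -2.09]]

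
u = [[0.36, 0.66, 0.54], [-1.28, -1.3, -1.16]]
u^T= [[0.36, -1.28], [0.66, -1.3], [0.54, -1.16]]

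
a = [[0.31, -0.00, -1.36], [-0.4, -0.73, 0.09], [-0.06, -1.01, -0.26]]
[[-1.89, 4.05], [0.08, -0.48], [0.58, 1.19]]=a@[[2.46, 1.74],[-1.22, -0.62],[1.95, -2.58]]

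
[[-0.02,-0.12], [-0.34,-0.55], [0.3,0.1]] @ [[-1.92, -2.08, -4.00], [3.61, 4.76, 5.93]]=[[-0.39, -0.53, -0.63], [-1.33, -1.91, -1.90], [-0.21, -0.15, -0.61]]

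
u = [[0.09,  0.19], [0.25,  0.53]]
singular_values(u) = [0.62, 0.0]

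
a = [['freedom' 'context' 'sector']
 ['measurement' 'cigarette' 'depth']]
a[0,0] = 'freedom'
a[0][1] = 'context'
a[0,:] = ['freedom', 'context', 'sector']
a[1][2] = 'depth'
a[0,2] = 'sector'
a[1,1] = 'cigarette'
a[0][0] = 'freedom'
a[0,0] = 'freedom'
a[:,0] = ['freedom', 'measurement']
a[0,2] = 'sector'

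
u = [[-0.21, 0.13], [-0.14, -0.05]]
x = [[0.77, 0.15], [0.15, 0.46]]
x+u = [[0.56, 0.28], [0.01, 0.41]]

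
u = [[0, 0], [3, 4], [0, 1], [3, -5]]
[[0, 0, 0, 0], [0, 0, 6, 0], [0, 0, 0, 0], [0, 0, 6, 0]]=u@[[0, 0, 2, 0], [0, 0, 0, 0]]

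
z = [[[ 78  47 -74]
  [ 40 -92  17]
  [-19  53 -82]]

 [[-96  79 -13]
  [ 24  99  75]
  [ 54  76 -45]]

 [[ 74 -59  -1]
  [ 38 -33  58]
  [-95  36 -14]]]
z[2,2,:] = [-95, 36, -14]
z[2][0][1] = -59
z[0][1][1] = -92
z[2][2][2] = -14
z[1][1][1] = 99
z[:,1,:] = [[40, -92, 17], [24, 99, 75], [38, -33, 58]]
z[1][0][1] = 79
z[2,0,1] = -59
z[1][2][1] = 76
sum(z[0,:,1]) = 8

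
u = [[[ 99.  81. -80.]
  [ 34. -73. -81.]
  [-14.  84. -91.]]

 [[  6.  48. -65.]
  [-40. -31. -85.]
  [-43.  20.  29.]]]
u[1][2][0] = -43.0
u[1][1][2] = -85.0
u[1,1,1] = -31.0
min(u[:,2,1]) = 20.0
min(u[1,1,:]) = -85.0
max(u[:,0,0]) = 99.0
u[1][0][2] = -65.0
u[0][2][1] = 84.0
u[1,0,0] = 6.0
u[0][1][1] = -73.0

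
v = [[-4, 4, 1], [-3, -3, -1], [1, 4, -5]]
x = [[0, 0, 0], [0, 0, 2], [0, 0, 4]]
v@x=[[0, 0, 12], [0, 0, -10], [0, 0, -12]]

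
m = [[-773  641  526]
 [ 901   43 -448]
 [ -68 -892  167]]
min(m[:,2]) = -448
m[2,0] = -68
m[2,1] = -892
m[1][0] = 901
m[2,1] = -892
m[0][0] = -773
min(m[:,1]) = -892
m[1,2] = -448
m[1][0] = 901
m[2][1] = -892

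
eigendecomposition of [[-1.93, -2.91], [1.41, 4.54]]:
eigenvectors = [[-0.97, 0.45], [0.24, -0.89]]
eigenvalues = [-1.22, 3.83]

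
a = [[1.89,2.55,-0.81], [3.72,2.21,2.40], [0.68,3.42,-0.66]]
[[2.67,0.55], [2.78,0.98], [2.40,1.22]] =a@ [[0.58, -0.19],  [0.54, 0.45],  [-0.24, 0.29]]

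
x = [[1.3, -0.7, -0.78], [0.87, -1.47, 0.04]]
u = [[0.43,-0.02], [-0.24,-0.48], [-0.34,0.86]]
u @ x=[[0.54,-0.27,-0.34], [-0.73,0.87,0.17], [0.31,-1.03,0.3]]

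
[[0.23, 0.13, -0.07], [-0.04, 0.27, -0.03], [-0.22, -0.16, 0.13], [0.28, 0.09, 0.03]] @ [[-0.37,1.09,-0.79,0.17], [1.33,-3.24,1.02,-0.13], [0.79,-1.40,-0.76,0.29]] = [[0.03, -0.07, 0.0, 0.0], [0.35, -0.88, 0.33, -0.05], [-0.03, 0.10, -0.09, 0.02], [0.04, -0.03, -0.15, 0.04]]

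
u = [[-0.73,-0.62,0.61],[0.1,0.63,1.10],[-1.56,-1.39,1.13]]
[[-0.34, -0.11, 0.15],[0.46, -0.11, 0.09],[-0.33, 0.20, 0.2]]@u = [[0.0, -0.07, -0.16], [-0.49, -0.48, 0.26], [-0.05, 0.05, 0.24]]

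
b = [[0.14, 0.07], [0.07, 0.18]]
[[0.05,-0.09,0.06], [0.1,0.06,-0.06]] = b @[[0.15, -1.01, 0.72],  [0.47, 0.73, -0.6]]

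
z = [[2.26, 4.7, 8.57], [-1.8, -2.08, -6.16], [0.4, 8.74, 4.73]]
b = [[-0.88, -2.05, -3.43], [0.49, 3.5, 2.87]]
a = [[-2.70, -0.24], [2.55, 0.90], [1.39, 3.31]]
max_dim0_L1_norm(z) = 19.46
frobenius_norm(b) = 6.12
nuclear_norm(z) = 19.83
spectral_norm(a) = 4.64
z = a @ b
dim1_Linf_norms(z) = [8.57, 6.16, 8.74]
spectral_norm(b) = 6.02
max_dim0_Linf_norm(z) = 8.74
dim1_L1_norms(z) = [15.53, 10.04, 13.87]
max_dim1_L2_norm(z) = 10.03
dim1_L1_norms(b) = [6.36, 6.86]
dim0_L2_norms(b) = [1.01, 4.06, 4.47]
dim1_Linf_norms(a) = [2.7, 2.55, 3.31]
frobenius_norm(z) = 15.65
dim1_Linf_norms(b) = [3.43, 3.5]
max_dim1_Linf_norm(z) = 8.74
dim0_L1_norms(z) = [4.46, 15.52, 19.46]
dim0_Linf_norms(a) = [2.7, 3.31]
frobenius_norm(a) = 5.25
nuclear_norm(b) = 7.11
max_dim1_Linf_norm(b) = 3.5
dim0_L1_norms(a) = [6.64, 4.45]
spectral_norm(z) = 14.84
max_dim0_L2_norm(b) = 4.47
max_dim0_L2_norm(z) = 11.57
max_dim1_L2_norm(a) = 3.59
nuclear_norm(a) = 7.09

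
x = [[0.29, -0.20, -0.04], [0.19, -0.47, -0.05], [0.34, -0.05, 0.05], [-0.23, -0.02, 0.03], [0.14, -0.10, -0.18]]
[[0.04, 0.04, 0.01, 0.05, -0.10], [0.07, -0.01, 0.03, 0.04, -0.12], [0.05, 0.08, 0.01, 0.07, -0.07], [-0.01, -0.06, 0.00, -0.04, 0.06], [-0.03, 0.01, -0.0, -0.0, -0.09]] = x@ [[0.08, 0.24, -0.0, 0.18, -0.23], [-0.14, 0.12, -0.08, -0.03, 0.14], [0.28, 0.07, 0.06, 0.16, 0.24]]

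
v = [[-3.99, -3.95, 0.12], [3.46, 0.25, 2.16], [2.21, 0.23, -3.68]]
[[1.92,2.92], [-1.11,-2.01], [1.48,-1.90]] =v @ [[-0.01, -0.65], [-0.49, -0.08], [-0.44, 0.12]]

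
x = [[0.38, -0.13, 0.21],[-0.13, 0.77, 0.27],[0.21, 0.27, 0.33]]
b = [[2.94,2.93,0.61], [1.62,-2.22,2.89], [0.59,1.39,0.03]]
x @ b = [[1.03,  1.69,  -0.14], [1.02,  -1.72,  2.15], [1.25,  0.47,  0.92]]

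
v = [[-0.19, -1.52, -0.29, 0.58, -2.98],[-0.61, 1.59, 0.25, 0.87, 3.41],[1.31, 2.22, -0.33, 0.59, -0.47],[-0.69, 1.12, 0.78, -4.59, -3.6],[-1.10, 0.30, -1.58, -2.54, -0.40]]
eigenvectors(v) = [[(-0.04+0j), (-0.5-0.09j), -0.50+0.09j, (-0.66+0j), (-0.66-0j)], [(0.26+0j), (0.72+0j), (0.72-0j), (0.08-0.17j), 0.08+0.17j], [-0.03+0.00j, 0.27-0.20j, (0.27+0.2j), -0.08+0.54j, -0.08-0.54j], [(-0.88+0j), 0.13-0.15j, 0.13+0.15j, 0.33-0.22j, 0.33+0.22j], [-0.39+0.00j, 0.08+0.24j, (0.08-0.24j), (-0.22+0.18j), (-0.22-0.18j)]]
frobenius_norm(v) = 9.01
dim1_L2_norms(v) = [3.41, 3.92, 2.71, 6.03, 3.23]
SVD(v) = [[-0.27,0.64,-0.01,-0.2,-0.69], [0.43,-0.54,-0.04,0.14,-0.71], [0.03,-0.13,0.88,-0.46,-0.02], [-0.81,-0.37,0.18,0.40,-0.15], [-0.29,-0.38,-0.44,-0.76,-0.02]] @ diag([7.109786274034356, 4.310247220990574, 2.849068131901547, 1.7880694083396955, 0.8067382489001742]) @ [[0.1, 0.02, 0.00, 0.66, 0.74],  [0.16, -0.62, 0.01, 0.57, -0.51],  [0.54, 0.69, 0.19, 0.28, -0.34],  [-0.05, -0.15, 0.98, -0.09, 0.09],  [0.82, -0.35, -0.07, -0.38, 0.24]]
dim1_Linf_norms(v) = [2.98, 3.41, 2.22, 4.59, 2.54]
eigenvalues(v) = [(-6.53+0j), (2.62+0.95j), (2.62-0.95j), (-1.32+0.87j), (-1.32-0.87j)]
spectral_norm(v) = 7.11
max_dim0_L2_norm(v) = 5.82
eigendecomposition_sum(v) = [[(-0.05-0j), 0.03-0.00j, (-0.02-0j), -0.23+0.00j, (-0.18-0j)], [0.29+0.00j, (-0.21+0j), (0.12+0j), 1.35-0.00j, (1.06+0j)], [-0.03-0.00j, 0.02-0.00j, (-0.01-0j), (-0.15+0j), -0.12-0.00j], [(-0.98-0j), (0.7-0j), (-0.41-0j), -4.65+0.00j, (-3.63-0j)], [-0.44-0.00j, (0.31-0j), (-0.18-0j), (-2.07+0j), (-1.62-0j)]] + [[0.36-0.69j, (-0.63-0.65j), (0.24-0.88j), (0.25-0.66j), -1.02+1.19j], [-0.32+1.05j, (1.05+0.74j), (-0.11+1.28j), -0.17+0.98j, 1.12-1.92j], [(0.17+0.48j), (0.6-0j), (0.3+0.51j), 0.20+0.42j, -0.10-1.03j], [(0.16+0.26j), 0.34-0.08j, (0.24+0.26j), (0.17+0.22j), (-0.19-0.58j)], [(-0.38+0j), (-0.14+0.42j), (-0.43+0.1j), -0.34+0.04j, (0.74+0.17j)]] + [[(0.36+0.69j),-0.63+0.65j,(0.24+0.88j),(0.25+0.66j),-1.02-1.19j],[(-0.32-1.05j),1.05-0.74j,(-0.11-1.28j),-0.17-0.98j,1.12+1.92j],[0.17-0.48j,(0.6+0j),(0.3-0.51j),(0.2-0.42j),-0.10+1.03j],[0.16-0.26j,0.34+0.08j,(0.24-0.26j),0.17-0.22j,(-0.19+0.58j)],[(-0.38-0j),(-0.14-0.42j),(-0.43-0.1j),-0.34-0.04j,0.74-0.17j]] + [[(-0.43+0.67j), -0.14+0.63j, -0.38-0.50j, 0.16+0.18j, (-0.38-0.04j)],  [-0.13-0.19j, (-0.15-0.11j), 0.18-0.04j, -0.07+0.02j, 0.06-0.10j],  [0.51+0.43j, (0.5+0.19j), -0.46+0.25j, 0.17-0.11j, -0.08+0.31j],  [(-0.01-0.48j), -0.14-0.36j, (0.36+0.13j), -0.14-0.04j, (0.2-0.11j)],  [0.05+0.34j, 0.13+0.25j, -0.27-0.06j, (0.1+0.02j), (-0.14+0.09j)]] + [[-0.43-0.67j, -0.14-0.63j, (-0.38+0.5j), (0.16-0.18j), (-0.38+0.04j)], [(-0.13+0.19j), -0.15+0.11j, (0.18+0.04j), (-0.07-0.02j), 0.06+0.10j], [(0.51-0.43j), (0.5-0.19j), -0.46-0.25j, (0.17+0.11j), -0.08-0.31j], [(-0.01+0.48j), -0.14+0.36j, (0.36-0.13j), -0.14+0.04j, (0.2+0.11j)], [0.05-0.34j, (0.13-0.25j), (-0.27+0.06j), (0.1-0.02j), (-0.14-0.09j)]]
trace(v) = -3.92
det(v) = -125.94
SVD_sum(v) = [[-0.19, -0.05, -0.0, -1.25, -1.4], [0.31, 0.07, 0.0, 2.04, 2.30], [0.02, 0.01, 0.00, 0.15, 0.17], [-0.57, -0.14, -0.01, -3.80, -4.28], [-0.21, -0.05, -0.0, -1.37, -1.55]] + [[0.45,-1.70,0.02,1.59,-1.42],  [-0.38,1.43,-0.02,-1.34,1.19],  [-0.09,0.36,-0.0,-0.33,0.3],  [-0.26,0.98,-0.01,-0.91,0.81],  [-0.27,1.01,-0.01,-0.94,0.84]] + [[-0.01, -0.02, -0.00, -0.01, 0.01],  [-0.06, -0.08, -0.02, -0.03, 0.04],  [1.36, 1.73, 0.47, 0.70, -0.86],  [0.27, 0.35, 0.09, 0.14, -0.17],  [-0.68, -0.87, -0.24, -0.35, 0.43]] + [[0.02, 0.05, -0.34, 0.03, -0.03], [-0.01, -0.04, 0.25, -0.02, 0.02], [0.04, 0.12, -0.80, 0.07, -0.07], [-0.03, -0.11, 0.70, -0.06, 0.06], [0.06, 0.21, -1.33, 0.12, -0.12]] + [[-0.46,0.19,0.04,0.21,-0.14], [-0.47,0.2,0.04,0.22,-0.14], [-0.01,0.0,0.0,0.01,-0.00], [-0.1,0.04,0.01,0.05,-0.03], [-0.01,0.0,0.00,0.01,-0.00]]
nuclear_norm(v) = 16.86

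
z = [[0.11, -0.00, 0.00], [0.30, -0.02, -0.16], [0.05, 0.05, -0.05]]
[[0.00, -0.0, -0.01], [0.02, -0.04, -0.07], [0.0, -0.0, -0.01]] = z @ [[0.03, -0.02, -0.06], [-0.02, 0.16, 0.19], [-0.06, 0.19, 0.33]]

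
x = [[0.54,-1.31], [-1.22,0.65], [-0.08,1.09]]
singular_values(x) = [2.08, 0.89]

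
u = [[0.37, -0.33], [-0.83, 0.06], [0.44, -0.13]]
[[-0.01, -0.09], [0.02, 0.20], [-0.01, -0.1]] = u@[[-0.02, -0.24], [-0.00, -0.01]]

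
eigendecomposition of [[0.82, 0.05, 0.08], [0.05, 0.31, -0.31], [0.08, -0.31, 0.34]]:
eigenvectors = [[-0.11,0.99,-0.12], [0.72,-0.00,-0.70], [0.69,0.16,0.71]]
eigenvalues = [0.0, 0.83, 0.63]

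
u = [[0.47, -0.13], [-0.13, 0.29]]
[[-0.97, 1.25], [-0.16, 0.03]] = u@[[-2.54, 3.06], [-1.7, 1.47]]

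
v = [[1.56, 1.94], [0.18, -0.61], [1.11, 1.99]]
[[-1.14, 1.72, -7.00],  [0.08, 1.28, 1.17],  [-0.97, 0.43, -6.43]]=v @ [[-0.41, 2.72, -1.54],[-0.26, -1.30, -2.37]]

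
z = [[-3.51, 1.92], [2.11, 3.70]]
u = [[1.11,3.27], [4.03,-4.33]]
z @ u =[[3.84, -19.79], [17.25, -9.12]]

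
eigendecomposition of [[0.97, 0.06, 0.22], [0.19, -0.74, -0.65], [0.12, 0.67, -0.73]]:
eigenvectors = [[(-0.99+0j),0.05-0.07j,0.05+0.07j], [-0.07+0.00j,-0.71+0.00j,(-0.71-0j)], [(-0.1+0j),0.01+0.70j,(0.01-0.7j)]]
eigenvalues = [(1+0j), (-0.75+0.67j), (-0.75-0.67j)]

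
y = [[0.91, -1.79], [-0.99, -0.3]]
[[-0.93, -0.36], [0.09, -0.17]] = y @ [[-0.22,0.10], [0.41,0.25]]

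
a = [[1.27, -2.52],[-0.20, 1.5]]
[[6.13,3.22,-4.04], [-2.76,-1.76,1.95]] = a @ [[1.59, 0.27, -0.82], [-1.63, -1.14, 1.19]]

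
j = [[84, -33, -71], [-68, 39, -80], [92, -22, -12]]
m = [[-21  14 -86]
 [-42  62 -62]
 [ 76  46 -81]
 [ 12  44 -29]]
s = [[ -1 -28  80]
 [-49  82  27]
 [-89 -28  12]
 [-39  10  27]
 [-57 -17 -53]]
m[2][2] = -81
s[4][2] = -53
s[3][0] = -39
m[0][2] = -86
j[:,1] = [-33, 39, -22]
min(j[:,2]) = -80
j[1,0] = -68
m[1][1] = 62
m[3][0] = 12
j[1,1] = 39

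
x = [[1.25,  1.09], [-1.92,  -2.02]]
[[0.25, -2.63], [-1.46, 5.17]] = x @ [[-2.51, 0.76],  [3.11, -3.28]]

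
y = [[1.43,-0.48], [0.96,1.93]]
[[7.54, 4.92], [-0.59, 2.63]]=y@[[4.43, 3.34], [-2.51, -0.30]]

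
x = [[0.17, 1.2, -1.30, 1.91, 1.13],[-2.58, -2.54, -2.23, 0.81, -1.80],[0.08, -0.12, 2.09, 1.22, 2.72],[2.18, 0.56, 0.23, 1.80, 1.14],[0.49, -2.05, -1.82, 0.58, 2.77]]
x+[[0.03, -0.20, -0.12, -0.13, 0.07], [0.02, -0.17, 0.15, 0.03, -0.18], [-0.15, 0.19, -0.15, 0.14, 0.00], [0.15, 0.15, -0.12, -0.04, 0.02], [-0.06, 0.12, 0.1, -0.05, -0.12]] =[[0.2, 1.00, -1.42, 1.78, 1.20],[-2.56, -2.71, -2.08, 0.84, -1.98],[-0.07, 0.07, 1.94, 1.36, 2.72],[2.33, 0.71, 0.11, 1.76, 1.16],[0.43, -1.93, -1.72, 0.53, 2.65]]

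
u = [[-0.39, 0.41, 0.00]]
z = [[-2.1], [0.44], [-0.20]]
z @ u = [[0.82, -0.86, 0.0], [-0.17, 0.18, 0.0], [0.08, -0.08, 0.0]]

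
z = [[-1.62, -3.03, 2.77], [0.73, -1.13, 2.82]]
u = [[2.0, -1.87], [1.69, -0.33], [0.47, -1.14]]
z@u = [[-7.06, 0.87],[0.88, -4.21]]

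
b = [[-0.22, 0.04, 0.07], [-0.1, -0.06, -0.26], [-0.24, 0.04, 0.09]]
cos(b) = [[0.99, 0.00, 0.01], [-0.05, 1.01, 0.01], [-0.01, 0.00, 1.01]]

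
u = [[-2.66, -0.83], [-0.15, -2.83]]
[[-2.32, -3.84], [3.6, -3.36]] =u @ [[1.29,1.09], [-1.34,1.13]]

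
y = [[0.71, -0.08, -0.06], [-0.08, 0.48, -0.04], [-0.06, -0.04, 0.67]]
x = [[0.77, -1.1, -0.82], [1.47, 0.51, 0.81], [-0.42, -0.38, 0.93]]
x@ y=[[0.68, -0.56, -0.55], [0.95, 0.09, 0.43], [-0.32, -0.19, 0.66]]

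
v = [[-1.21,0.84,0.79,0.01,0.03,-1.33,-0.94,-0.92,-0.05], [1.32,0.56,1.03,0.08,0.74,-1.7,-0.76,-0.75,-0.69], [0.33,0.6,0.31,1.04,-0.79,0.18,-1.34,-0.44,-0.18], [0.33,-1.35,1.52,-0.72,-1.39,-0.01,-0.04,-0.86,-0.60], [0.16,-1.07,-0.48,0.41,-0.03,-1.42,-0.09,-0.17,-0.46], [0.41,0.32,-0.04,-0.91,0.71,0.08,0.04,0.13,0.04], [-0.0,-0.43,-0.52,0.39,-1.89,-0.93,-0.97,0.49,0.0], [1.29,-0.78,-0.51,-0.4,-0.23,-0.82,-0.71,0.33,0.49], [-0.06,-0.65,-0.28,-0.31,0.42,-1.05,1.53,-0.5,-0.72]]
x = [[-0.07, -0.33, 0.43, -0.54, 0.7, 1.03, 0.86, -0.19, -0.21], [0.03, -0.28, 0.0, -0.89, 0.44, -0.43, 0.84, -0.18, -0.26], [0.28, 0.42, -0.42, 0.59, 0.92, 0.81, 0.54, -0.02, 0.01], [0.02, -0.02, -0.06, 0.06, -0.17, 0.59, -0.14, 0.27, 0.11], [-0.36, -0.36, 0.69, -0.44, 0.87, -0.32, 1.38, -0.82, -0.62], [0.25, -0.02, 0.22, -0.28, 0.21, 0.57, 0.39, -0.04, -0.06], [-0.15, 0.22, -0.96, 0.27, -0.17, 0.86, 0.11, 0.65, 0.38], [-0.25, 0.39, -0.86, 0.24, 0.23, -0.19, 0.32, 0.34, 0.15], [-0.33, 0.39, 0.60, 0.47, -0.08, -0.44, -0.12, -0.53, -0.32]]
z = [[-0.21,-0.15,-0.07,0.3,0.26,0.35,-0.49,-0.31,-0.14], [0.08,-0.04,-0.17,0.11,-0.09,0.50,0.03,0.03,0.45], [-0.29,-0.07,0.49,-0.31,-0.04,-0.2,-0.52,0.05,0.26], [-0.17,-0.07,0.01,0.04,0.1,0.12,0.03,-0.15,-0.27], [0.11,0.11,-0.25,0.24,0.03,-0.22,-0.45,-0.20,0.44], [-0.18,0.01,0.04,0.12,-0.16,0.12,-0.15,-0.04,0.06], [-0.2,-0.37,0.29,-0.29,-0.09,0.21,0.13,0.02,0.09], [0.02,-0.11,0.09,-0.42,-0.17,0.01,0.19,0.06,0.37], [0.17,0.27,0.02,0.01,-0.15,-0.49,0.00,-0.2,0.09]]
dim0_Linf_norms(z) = [0.29, 0.37, 0.49, 0.42, 0.26, 0.5, 0.52, 0.31, 0.45]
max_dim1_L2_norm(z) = 0.9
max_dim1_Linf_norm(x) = 1.38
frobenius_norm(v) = 6.90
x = z @ v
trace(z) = 0.71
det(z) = -0.00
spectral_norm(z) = 1.09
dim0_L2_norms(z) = [0.53, 0.52, 0.66, 0.73, 0.42, 0.88, 0.89, 0.46, 0.84]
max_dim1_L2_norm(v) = 2.86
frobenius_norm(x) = 4.33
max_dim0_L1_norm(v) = 7.52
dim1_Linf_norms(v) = [1.33, 1.7, 1.34, 1.52, 1.42, 0.91, 1.89, 1.29, 1.53]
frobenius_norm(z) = 2.04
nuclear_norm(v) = 17.65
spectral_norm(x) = 2.97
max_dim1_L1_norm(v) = 7.63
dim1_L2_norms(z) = [0.84, 0.72, 0.9, 0.4, 0.79, 0.34, 0.65, 0.63, 0.64]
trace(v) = -2.37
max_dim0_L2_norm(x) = 1.99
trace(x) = 0.86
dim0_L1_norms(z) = [1.43, 1.2, 1.43, 1.84, 1.09, 2.22, 1.99, 1.06, 2.17]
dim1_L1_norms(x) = [4.36, 3.35, 4.01, 1.44, 5.86, 2.04, 3.77, 2.97, 3.28]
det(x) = 0.00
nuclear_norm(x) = 9.39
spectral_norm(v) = 3.75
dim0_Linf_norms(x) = [0.36, 0.42, 0.96, 0.89, 0.92, 1.03, 1.38, 0.82, 0.62]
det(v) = -31.26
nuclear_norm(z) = 4.87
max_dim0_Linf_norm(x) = 1.38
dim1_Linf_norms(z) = [0.49, 0.5, 0.52, 0.27, 0.45, 0.18, 0.37, 0.42, 0.49]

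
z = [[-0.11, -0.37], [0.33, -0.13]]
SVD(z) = [[0.92, 0.39], [0.39, -0.92]] @ diag([0.39236067977499783, 0.34763932022500216]) @ [[0.07, -1.0], [-1.00, -0.07]]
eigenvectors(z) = [[(0.73+0j), 0.73-0.00j], [0.02-0.69j, 0.02+0.69j]]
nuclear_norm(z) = 0.74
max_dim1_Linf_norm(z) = 0.37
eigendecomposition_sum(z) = [[(-0.06+0.18j), -0.19-0.06j], [0.16+0.06j, (-0.06+0.17j)]] + [[(-0.06-0.18j), -0.19+0.06j], [(0.16-0.06j), (-0.06-0.17j)]]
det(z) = 0.14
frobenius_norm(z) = 0.52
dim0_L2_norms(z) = [0.35, 0.39]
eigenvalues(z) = [(-0.12+0.35j), (-0.12-0.35j)]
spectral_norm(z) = 0.39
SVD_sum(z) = [[0.02, -0.36], [0.01, -0.15]] + [[-0.13,-0.01], [0.32,0.02]]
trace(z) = -0.24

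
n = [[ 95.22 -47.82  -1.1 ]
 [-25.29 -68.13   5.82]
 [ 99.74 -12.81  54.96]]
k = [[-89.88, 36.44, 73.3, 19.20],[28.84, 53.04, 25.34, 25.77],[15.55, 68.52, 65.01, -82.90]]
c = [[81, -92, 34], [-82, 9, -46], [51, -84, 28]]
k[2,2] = 65.01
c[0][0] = 81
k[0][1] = 36.44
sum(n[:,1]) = -128.76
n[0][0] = 95.22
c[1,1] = 9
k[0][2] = 73.3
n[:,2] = [-1.1, 5.82, 54.96]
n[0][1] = -47.82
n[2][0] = 99.74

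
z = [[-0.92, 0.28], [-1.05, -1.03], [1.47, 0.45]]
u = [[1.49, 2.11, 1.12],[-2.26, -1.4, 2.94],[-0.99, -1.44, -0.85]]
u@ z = [[-1.94,  -1.25], [7.87,  2.13], [1.17,  0.82]]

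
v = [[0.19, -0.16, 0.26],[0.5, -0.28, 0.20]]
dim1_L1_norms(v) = [0.61, 0.98]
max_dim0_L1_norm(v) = 0.69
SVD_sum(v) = [[0.26, -0.16, 0.15], [0.46, -0.28, 0.26]] + [[-0.07, -0.0, 0.11], [0.04, 0.00, -0.06]]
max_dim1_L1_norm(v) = 0.98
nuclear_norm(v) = 0.84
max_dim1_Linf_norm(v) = 0.5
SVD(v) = [[-0.49,-0.87],  [-0.87,0.49]] @ diag([0.6890991336680924, 0.15113697091672998]) @ [[-0.77,  0.47,  -0.44], [0.51,  0.03,  -0.86]]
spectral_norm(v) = 0.69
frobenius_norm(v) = 0.71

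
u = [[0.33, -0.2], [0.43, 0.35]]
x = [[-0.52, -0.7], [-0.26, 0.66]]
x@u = [[-0.47, -0.14],[0.20, 0.28]]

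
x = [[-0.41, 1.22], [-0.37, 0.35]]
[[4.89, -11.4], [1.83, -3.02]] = x @ [[-1.71, -1.00],[3.43, -9.68]]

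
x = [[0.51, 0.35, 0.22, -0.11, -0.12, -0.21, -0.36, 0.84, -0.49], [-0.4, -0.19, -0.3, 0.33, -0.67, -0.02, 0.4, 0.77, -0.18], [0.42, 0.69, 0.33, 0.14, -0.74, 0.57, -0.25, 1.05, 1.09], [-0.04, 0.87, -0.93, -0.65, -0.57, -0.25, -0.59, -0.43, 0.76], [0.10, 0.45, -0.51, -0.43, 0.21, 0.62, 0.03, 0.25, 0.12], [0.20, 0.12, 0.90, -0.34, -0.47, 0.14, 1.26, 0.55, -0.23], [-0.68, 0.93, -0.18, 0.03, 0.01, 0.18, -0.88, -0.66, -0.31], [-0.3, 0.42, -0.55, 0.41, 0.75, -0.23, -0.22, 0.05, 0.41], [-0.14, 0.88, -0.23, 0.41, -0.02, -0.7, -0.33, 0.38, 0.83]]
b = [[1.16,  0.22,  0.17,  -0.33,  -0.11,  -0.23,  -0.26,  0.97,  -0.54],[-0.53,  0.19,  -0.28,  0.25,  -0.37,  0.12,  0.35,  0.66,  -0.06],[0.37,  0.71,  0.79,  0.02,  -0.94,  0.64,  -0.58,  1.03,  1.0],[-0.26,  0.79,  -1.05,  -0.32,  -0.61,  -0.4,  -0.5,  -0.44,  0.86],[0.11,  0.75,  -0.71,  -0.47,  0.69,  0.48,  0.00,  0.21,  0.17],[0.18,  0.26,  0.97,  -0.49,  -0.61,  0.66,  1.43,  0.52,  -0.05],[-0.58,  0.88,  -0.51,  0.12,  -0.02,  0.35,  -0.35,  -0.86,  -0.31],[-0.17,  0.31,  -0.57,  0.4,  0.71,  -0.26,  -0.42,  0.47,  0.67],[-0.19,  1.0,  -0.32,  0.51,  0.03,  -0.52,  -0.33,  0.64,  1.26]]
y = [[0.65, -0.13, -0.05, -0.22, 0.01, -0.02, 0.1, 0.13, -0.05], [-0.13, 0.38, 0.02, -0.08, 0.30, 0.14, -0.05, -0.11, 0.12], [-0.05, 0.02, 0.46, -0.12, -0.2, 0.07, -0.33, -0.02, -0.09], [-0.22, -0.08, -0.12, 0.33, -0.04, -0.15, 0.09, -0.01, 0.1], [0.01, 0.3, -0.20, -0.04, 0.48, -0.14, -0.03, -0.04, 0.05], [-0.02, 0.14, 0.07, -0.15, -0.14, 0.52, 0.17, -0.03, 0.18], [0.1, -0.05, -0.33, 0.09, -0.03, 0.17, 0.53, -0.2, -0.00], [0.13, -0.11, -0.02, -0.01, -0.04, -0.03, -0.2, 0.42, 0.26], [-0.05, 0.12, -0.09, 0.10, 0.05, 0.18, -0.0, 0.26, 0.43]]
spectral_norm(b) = 3.05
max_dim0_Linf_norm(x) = 1.26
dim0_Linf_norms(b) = [1.16, 1.0, 1.05, 0.51, 0.94, 0.66, 1.43, 1.03, 1.26]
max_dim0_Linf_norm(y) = 0.65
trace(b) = 4.55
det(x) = -0.01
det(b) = 0.27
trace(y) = 4.20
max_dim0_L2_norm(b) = 2.08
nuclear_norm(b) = 13.33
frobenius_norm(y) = 1.83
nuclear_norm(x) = 12.11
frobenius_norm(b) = 5.23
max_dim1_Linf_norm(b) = 1.43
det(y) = 0.00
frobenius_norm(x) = 4.67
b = y + x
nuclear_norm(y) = 4.21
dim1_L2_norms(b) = [1.7, 1.08, 2.23, 1.9, 1.44, 2.1, 1.57, 1.42, 1.94]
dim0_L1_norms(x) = [2.79, 4.9, 4.15, 2.85, 3.56, 2.92, 4.32, 4.98, 4.42]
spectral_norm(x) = 2.80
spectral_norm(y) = 0.94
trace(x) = 0.35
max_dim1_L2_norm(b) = 2.23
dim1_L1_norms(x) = [3.21, 3.26, 5.28, 5.09, 2.72, 4.21, 3.86, 3.34, 3.92]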